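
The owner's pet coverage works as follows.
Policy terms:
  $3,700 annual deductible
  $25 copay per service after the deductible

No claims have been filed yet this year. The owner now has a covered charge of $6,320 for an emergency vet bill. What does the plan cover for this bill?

The full $3,700 deductible is still open; $3,700 of this bill applies to it.
After the $3,700 deductible portion, $6,320 − $3,700 = $2,620 is subject to the copay.
Copay on this service: $25.
So the owner owes $3,700 + $25 = $3,725.
The insurer covers the remainder: $6,320 − $3,725 = $2,595.

$2,595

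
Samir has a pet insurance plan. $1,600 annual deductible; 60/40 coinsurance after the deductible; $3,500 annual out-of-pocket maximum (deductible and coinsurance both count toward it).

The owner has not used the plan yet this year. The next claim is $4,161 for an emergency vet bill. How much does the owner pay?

Deductible not yet touched, so the first $1,600 of the bill goes to the deductible.
After the $1,600 deductible portion, $4,161 − $1,600 = $2,561 is subject to coinsurance.
40% of $2,561 = $1,024.40 falls to the owner.
Owner responsibility before any cap: $1,600 + $1,024.40 = $2,624.40.
Year-to-date out-of-pocket becomes $0 + $2,624.40 = $2,624.40, still under the $3,500 maximum, so no cap applies.

$2,624.40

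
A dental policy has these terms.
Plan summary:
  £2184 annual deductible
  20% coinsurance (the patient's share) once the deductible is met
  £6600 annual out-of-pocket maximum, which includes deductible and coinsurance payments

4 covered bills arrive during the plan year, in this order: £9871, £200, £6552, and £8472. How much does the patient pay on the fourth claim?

Bill 1, £9871: £2184 to deductible, leaving £7687; 20% of £7687 = £1537.40. Patient owes £3721.40 (running OOP £3721.40).
Bill 2, £200: 20% coinsurance on £200 = £40. Cost to patient: £40. OOP to date £3761.40.
Bill 3, £6552: 20% coinsurance on £6552 = £1310.40. Patient pays £1310.40; OOP now £5071.80.
Bill 4, £8472: deductible already satisfied, so patient's share is 20% × £8472 = £1694.40. Adding that to £5071.80 gives £6766.20, past the £6600 cap; patient pays only £6600 − £5071.80 = £1528.20.

£1528.20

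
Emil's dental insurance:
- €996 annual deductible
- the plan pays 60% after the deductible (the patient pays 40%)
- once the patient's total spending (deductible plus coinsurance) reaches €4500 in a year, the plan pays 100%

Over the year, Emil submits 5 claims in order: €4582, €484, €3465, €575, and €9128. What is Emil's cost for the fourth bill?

€230

#1 (€4582): €996 to deductible, leaving €3586; 40% of €3586 = €1434.40. Patient pays €2430.40; OOP now €2430.40.
#2 (€484): deductible met; 40% of €484 = €193.60. Cost to patient: €193.60. OOP to date €2624.
#3 (€3465): deductible already satisfied, so patient's share is 40% × €3465 = €1386. Cost to patient: €1386. OOP to date €4010.
#4 (€575): deductible already satisfied, so patient's share is 40% × €575 = €230. Cost to patient: €230. OOP to date €4240.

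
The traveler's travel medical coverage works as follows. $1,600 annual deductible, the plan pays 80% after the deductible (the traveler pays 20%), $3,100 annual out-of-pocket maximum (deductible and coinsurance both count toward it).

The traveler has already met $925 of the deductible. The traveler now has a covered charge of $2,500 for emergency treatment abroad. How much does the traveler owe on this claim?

$1,040

$925 of the $1,600 deductible is already met, leaving $675.
That leaves $2,500 − $675 = $1,825 for coinsurance.
Coinsurance: $1,825 × 20% = $365.
Traveler responsibility before any cap: $675 + $365 = $1,040.
Cumulative spending $925 + $1,040 = $1,965 stays under the $3,100 maximum.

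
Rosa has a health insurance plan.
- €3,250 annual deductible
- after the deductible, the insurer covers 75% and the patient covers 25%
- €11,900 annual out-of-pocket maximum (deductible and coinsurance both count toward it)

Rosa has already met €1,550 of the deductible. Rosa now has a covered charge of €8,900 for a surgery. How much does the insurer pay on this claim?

€1,550 of the €3,250 deductible is already met, leaving €1,700.
That leaves €8,900 − €1,700 = €7,200 for coinsurance.
25% of €7,200 = €1,800 falls to the patient.
Patient responsibility before any cap: €1,700 + €1,800 = €3,500.
Total out-of-pocket so far would be €1,550 + €3,500 = €5,050, below the €11,900 cap — no reduction.
The plan picks up €8,900 − €3,500 = €5,400.

€5,400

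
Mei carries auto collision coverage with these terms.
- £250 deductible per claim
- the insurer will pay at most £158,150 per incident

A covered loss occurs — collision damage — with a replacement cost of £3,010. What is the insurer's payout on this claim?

£2,760

Subtract the deductible: £3,010 − £250 = £2,760.
£2,760 is within the £158,150 limit, so the insurer pays £2,760.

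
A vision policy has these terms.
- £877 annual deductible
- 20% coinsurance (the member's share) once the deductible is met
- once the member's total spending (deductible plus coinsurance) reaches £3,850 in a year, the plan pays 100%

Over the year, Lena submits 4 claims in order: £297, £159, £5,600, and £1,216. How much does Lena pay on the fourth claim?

Claim 1 (£297): all of it applies to the deductible. Cost to member: £297. OOP to date £297.
Claim 2 (£159): all of it applies to the deductible. Member pays £159; OOP now £456.
Claim 3 (£5,600): £421 to deductible, leaving £5,179; 20% of £5,179 = £1,035.80. Member pays £1,456.80; OOP now £1,912.80.
Claim 4 (£1,216): 20% coinsurance on £1,216 = £243.20. Member pays £243.20; OOP now £2,156.

£243.20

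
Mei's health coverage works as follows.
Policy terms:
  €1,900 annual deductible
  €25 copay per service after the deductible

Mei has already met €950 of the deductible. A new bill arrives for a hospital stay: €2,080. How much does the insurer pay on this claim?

Deductible still to meet: €1,900 − €950 = €950.
That leaves €2,080 − €950 = €1,130 for the copay.
Copay on this service: €25.
That puts the patient's cost at €950 + €25 = €975.
Insurer pays the balance: €2,080 − €975 = €1,105.

€1,105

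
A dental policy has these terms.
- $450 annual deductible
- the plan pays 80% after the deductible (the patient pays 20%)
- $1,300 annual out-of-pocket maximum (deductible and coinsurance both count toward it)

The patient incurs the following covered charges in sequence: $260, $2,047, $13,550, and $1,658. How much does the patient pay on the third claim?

Bill 1, $260: fully absorbed by the deductible. Patient owes $260 (running OOP $260).
Bill 2, $2,047: $190 finishes the deductible; $1,857 goes to coinsurance; coinsurance $1,857 × 20% = $371.40. Patient pays $561.40; OOP now $821.40.
Bill 3, $13,550: 20% coinsurance on $13,550 = $2,710. Adding that to $821.40 gives $3,531.40, past the $1,300 cap; patient pays only $1,300 − $821.40 = $478.60.

$478.60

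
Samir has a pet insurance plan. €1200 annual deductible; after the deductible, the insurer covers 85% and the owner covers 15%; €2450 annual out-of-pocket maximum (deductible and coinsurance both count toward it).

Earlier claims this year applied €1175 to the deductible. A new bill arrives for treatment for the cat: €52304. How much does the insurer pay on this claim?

€51029

Remaining deductible: €1200 − €1175 = €25.
After the €25 deductible portion, €52304 − €25 = €52279 is subject to coinsurance.
Owner's 15% share of €52279 is €7841.85.
Owner responsibility before any cap: €25 + €7841.85 = €7866.85.
That would bring total out-of-pocket to €9041.85, past the €2450 cap. The owner is capped at €2450 − €1175 = €1275 on this claim.
Insurer pays the balance: €52304 − €1275 = €51029.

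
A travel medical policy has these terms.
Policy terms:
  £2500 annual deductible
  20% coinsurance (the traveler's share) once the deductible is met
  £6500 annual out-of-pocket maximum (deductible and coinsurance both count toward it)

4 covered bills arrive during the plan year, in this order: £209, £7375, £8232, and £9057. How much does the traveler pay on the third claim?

Claim 1 (£209): entire amount goes to the deductible. Traveler owes £209 (running OOP £209).
Claim 2 (£7375): £2291 to deductible, leaving £5084; 20% of £5084 = £1016.80. Cost to traveler: £3307.80. OOP to date £3516.80.
Claim 3 (£8232): 20% coinsurance on £8232 = £1646.40. Traveler owes £1646.40 (running OOP £5163.20).

£1646.40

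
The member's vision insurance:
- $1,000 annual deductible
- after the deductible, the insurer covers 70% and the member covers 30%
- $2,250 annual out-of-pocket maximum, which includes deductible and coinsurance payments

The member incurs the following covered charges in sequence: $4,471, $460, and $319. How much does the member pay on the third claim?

$70.70

Bill 1, $4,471: $1,000 finishes the deductible; $3,471 goes to coinsurance; coinsurance $3,471 × 30% = $1,041.30. Member pays $2,041.30; OOP now $2,041.30.
Bill 2, $460: deductible met; 30% of $460 = $138. Member owes $138 (running OOP $2,179.30).
Bill 3, $319: deductible met; 30% of $319 = $95.70. OOP would hit $2,275 > $2,250, so the cap limits the member to $2,250 − $2,179.30 = $70.70.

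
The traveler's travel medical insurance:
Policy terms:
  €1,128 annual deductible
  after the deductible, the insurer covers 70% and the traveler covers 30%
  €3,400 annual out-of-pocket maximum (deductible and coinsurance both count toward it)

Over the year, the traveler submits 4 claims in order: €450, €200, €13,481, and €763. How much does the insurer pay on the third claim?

€10,731

#1 (€450): fully absorbed by the deductible. Cost to traveler: €450. OOP to date €450. Insurer: €450 − €450 = €0.
#2 (€200): all of it applies to the deductible. Traveler pays €200; OOP now €650. Insurer: €200 − €200 = €0.
#3 (€13,481): deductible takes €478, €13,003 remains; 30% of €13,003 = €3,900.90. Claim cost before the cap: €478 + €3,900.90 = €4,378.90. Adding that to €650 gives €5,028.90, past the €3,400 cap; traveler pays only €3,400 − €650 = €2,750. Plan pays €13,481 − €2,750 = €10,731.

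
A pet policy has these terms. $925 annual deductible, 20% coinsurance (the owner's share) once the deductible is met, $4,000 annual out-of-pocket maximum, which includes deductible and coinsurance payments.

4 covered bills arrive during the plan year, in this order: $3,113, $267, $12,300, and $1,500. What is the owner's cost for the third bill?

$2,460

Claim 1 ($3,113): deductible takes $925, $2,188 remains; owner's 20% is $437.60. Owner owes $1,362.60 (running OOP $1,362.60).
Claim 2 ($267): deductible already satisfied, so owner's share is 20% × $267 = $53.40. Cost to owner: $53.40. OOP to date $1,416.
Claim 3 ($12,300): 20% coinsurance on $12,300 = $2,460. Owner owes $2,460 (running OOP $3,876).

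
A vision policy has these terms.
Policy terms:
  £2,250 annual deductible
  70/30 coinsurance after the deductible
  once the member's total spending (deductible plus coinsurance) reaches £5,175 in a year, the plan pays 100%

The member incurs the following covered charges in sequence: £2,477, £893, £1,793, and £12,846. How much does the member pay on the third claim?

£537.90

Claim 1 — £2,477: £2,250 finishes the deductible; £227 goes to coinsurance; coinsurance £227 × 30% = £68.10. Member pays £2,318.10; OOP now £2,318.10.
Claim 2 — £893: 30% coinsurance on £893 = £267.90. Cost to member: £267.90. OOP to date £2,586.
Claim 3 — £1,793: deductible already satisfied, so member's share is 30% × £1,793 = £537.90. Member pays £537.90; OOP now £3,123.90.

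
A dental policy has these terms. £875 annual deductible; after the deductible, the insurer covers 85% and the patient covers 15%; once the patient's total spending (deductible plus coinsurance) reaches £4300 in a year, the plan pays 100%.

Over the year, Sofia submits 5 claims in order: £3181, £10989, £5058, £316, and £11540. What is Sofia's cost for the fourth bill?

£47.40

#1 (£3181): deductible takes £875, £2306 remains; coinsurance £2306 × 15% = £345.90. Patient pays £1220.90; OOP now £1220.90.
#2 (£10989): deductible met; 15% of £10989 = £1648.35. Patient pays £1648.35; OOP now £2869.25.
#3 (£5058): deductible already satisfied, so patient's share is 15% × £5058 = £758.70. Patient pays £758.70; OOP now £3627.95.
#4 (£316): deductible met; 15% of £316 = £47.40. Patient pays £47.40; OOP now £3675.35.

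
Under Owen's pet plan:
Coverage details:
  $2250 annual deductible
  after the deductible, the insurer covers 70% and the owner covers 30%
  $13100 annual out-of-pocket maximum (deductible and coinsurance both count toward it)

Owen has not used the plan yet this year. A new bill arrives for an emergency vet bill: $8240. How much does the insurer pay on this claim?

$4193

Nothing has been paid toward the $2250 deductible, so the first $2250 of this charge is applied there.
The remaining $5990 (= $8240 − $2250) moves to coinsurance.
30% of $5990 = $1797 falls to the owner.
Owner responsibility before any cap: $2250 + $1797 = $4047.
Year-to-date out-of-pocket becomes $0 + $4047 = $4047, still under the $13100 maximum, so no cap applies.
The plan picks up $8240 − $4047 = $4193.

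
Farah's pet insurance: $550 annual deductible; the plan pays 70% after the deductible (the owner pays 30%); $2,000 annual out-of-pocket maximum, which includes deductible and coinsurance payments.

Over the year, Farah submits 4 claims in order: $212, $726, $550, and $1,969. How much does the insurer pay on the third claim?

Claim 1 ($212): all of it applies to the deductible. Owner pays $212; OOP now $212. Plan pays $212 − $212 = $0.
Claim 2 ($726): $338 finishes the deductible; $388 goes to coinsurance; owner's 30% is $116.40. Owner pays $454.40; OOP now $666.40. Insurer: $726 − $454.40 = $271.60.
Claim 3 ($550): deductible already satisfied, so owner's share is 30% × $550 = $165. Owner pays $165; OOP now $831.40. Plan pays $550 − $165 = $385.

$385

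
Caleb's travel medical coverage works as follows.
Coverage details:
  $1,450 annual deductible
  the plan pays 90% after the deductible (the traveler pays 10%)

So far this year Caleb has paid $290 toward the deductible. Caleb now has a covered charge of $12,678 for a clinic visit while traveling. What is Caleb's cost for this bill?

Deductible still to meet: $1,450 − $290 = $1,160.
After the $1,160 deductible portion, $12,678 − $1,160 = $11,518 is subject to coinsurance.
Traveler's 10% share of $11,518 is $1,151.80.
So the traveler owes $1,160 + $1,151.80 = $2,311.80.

$2,311.80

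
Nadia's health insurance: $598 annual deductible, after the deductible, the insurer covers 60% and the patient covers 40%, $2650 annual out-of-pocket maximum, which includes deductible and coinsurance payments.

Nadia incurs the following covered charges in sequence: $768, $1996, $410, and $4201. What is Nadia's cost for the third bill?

$164

Claim 1 ($768): $598 finishes the deductible; $170 goes to coinsurance; coinsurance $170 × 40% = $68. Cost to patient: $666. OOP to date $666.
Claim 2 ($1996): deductible met; 40% of $1996 = $798.40. Patient pays $798.40; OOP now $1464.40.
Claim 3 ($410): 40% coinsurance on $410 = $164. Patient owes $164 (running OOP $1628.40).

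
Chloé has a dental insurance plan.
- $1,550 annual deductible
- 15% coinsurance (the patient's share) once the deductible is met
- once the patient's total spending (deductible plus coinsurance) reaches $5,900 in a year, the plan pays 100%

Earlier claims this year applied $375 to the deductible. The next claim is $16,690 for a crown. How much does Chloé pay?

$3,502.25

$375 of the $1,550 deductible is already met, leaving $1,175.
The remaining $15,515 (= $16,690 − $1,175) moves to coinsurance.
15% of $15,515 = $2,327.25 falls to the patient.
So the patient owes $1,175 + $2,327.25 = $3,502.25 before any cap.
Total out-of-pocket so far would be $375 + $3,502.25 = $3,877.25, below the $5,900 cap — no reduction.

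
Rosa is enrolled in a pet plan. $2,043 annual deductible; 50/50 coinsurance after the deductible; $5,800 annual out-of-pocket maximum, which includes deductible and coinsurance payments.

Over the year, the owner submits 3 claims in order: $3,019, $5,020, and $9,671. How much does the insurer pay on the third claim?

$8,912

Claim 1 ($3,019): $2,043 finishes the deductible; $976 goes to coinsurance; owner's 50% is $488. Owner pays $2,531; OOP now $2,531. Insurer: $3,019 − $2,531 = $488.
Claim 2 ($5,020): deductible met; 50% of $5,020 = $2,510. Owner pays $2,510; OOP now $5,041. Insurer: $5,020 − $2,510 = $2,510.
Claim 3 ($9,671): deductible already satisfied, so owner's share is 50% × $9,671 = $4,835.50. That would push OOP to $9,876.50, over the $5,800 cap, so owner pays $5,800 − $5,041 = $759. Plan pays $9,671 − $759 = $8,912.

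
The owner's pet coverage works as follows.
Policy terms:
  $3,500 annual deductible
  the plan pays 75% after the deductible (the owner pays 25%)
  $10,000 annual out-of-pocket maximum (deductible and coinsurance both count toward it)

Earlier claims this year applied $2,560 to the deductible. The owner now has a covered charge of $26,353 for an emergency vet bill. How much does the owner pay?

$7,293.25

$2,560 of the $3,500 deductible is already met, leaving $940.
The remaining $25,413 (= $26,353 − $940) moves to coinsurance.
Owner's 25% share of $25,413 is $6,353.25.
That puts the owner's cost at $940 + $6,353.25 = $7,293.25 before any cap.
Total out-of-pocket so far would be $2,560 + $7,293.25 = $9,853.25, below the $10,000 cap — no reduction.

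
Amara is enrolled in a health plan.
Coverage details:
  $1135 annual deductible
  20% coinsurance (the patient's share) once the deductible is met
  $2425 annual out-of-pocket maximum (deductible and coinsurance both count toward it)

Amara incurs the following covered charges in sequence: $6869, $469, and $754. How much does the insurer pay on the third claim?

Claim 1 — $6869: deductible takes $1135, $5734 remains; 20% of $5734 = $1146.80. Patient pays $2281.80; OOP now $2281.80. Plan pays $6869 − $2281.80 = $4587.20.
Claim 2 — $469: 20% coinsurance on $469 = $93.80. Patient owes $93.80 (running OOP $2375.60). Insurer: $469 − $93.80 = $375.20.
Claim 3 — $754: deductible already satisfied, so patient's share is 20% × $754 = $150.80. OOP would hit $2526.40 > $2425, so the cap limits the patient to $2425 − $2375.60 = $49.40. Plan pays $754 − $49.40 = $704.60.

$704.60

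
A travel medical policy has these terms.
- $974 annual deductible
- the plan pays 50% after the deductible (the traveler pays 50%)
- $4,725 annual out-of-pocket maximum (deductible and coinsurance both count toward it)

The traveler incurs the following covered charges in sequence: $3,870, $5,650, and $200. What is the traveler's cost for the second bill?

$2,303

Claim 1 ($3,870): $974 finishes the deductible; $2,896 goes to coinsurance; 50% of $2,896 = $1,448. Traveler owes $2,422 (running OOP $2,422).
Claim 2 ($5,650): deductible already satisfied, so traveler's share is 50% × $5,650 = $2,825. OOP would hit $5,247 > $4,725, so the cap limits the traveler to $4,725 − $2,422 = $2,303.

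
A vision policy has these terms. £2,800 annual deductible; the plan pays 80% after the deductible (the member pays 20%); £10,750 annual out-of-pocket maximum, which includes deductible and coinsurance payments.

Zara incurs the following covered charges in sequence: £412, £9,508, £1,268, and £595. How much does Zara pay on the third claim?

Claim 1 — £412: fully absorbed by the deductible. Cost to member: £412. OOP to date £412.
Claim 2 — £9,508: deductible takes £2,388, £7,120 remains; 20% of £7,120 = £1,424. Cost to member: £3,812. OOP to date £4,224.
Claim 3 — £1,268: 20% coinsurance on £1,268 = £253.60. Member pays £253.60; OOP now £4,477.60.

£253.60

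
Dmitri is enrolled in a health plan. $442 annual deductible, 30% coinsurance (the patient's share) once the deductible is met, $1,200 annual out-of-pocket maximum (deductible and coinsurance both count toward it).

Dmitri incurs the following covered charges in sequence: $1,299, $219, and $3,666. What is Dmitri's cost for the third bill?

$435.20

Claim 1 — $1,299: deductible takes $442, $857 remains; coinsurance $857 × 30% = $257.10. Patient owes $699.10 (running OOP $699.10).
Claim 2 — $219: deductible already satisfied, so patient's share is 30% × $219 = $65.70. Cost to patient: $65.70. OOP to date $764.80.
Claim 3 — $3,666: deductible met; 30% of $3,666 = $1,099.80. Adding that to $764.80 gives $1,864.60, past the $1,200 cap; patient pays only $1,200 − $764.80 = $435.20.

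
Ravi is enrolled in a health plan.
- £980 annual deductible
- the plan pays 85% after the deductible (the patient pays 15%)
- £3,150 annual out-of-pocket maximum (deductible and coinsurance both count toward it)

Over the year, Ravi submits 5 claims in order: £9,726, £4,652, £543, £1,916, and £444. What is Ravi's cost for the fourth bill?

Claim 1 (£9,726): £980 finishes the deductible; £8,746 goes to coinsurance; coinsurance £8,746 × 15% = £1,311.90. Cost to patient: £2,291.90. OOP to date £2,291.90.
Claim 2 (£4,652): deductible met; 15% of £4,652 = £697.80. Cost to patient: £697.80. OOP to date £2,989.70.
Claim 3 (£543): deductible met; 15% of £543 = £81.45. Patient pays £81.45; OOP now £3,071.15.
Claim 4 (£1,916): 15% coinsurance on £1,916 = £287.40. Adding that to £3,071.15 gives £3,358.55, past the £3,150 cap; patient pays only £3,150 − £3,071.15 = £78.85.

£78.85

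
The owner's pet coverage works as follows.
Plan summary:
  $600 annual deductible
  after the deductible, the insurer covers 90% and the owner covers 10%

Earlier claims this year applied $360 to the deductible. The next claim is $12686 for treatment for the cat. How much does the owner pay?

$360 of the $600 deductible is already met, leaving $240.
The remaining $12446 (= $12686 − $240) moves to coinsurance.
Owner's 10% share of $12446 is $1244.60.
Owner responsibility: $240 + $1244.60 = $1484.60.

$1484.60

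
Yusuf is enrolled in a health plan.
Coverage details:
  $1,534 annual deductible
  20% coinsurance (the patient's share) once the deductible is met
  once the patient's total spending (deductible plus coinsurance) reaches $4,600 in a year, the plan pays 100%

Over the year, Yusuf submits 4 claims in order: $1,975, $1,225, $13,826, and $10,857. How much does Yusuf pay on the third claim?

Claim 1 ($1,975): deductible takes $1,534, $441 remains; coinsurance $441 × 20% = $88.20. Patient owes $1,622.20 (running OOP $1,622.20).
Claim 2 ($1,225): 20% coinsurance on $1,225 = $245. Cost to patient: $245. OOP to date $1,867.20.
Claim 3 ($13,826): deductible met; 20% of $13,826 = $2,765.20. Adding that to $1,867.20 gives $4,632.40, past the $4,600 cap; patient pays only $4,600 − $1,867.20 = $2,732.80.

$2,732.80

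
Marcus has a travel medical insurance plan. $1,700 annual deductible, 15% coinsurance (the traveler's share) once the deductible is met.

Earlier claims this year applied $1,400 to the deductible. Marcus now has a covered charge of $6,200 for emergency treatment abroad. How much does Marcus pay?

Deductible still to meet: $1,700 − $1,400 = $300.
After the $300 deductible portion, $6,200 − $300 = $5,900 is subject to coinsurance.
15% of $5,900 = $885 falls to the traveler.
That puts the traveler's cost at $300 + $885 = $1,185.

$1,185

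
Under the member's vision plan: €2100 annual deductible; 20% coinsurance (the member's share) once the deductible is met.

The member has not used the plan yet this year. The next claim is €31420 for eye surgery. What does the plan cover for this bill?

The full €2100 deductible is still open; €2100 of this bill applies to it.
The remaining €29320 (= €31420 − €2100) moves to coinsurance.
20% of €29320 = €5864 falls to the member.
So the member owes €2100 + €5864 = €7964.
The plan picks up €31420 − €7964 = €23456.

€23456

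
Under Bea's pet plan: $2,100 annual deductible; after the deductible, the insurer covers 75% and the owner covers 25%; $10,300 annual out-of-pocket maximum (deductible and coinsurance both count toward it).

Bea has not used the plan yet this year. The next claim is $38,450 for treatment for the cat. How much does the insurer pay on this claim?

Deductible not yet touched, so the first $2,100 of the bill goes to the deductible.
That leaves $38,450 − $2,100 = $36,350 for coinsurance.
Owner's 25% share of $36,350 is $9,087.50.
Owner responsibility before any cap: $2,100 + $9,087.50 = $11,187.50.
Year-to-date out-of-pocket would reach $0 + $11,187.50 = $11,187.50, above the $10,300 maximum, so the owner pays only $10,300 − $0 = $10,300.
Insurer pays the balance: $38,450 − $10,300 = $28,150.

$28,150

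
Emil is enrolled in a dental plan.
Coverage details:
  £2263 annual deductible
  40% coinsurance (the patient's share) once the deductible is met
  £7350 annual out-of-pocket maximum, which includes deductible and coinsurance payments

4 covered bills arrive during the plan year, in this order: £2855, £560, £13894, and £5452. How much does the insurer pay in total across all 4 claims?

£15411

Claim 1 (£2855): deductible takes £2263, £592 remains; 40% of £592 = £236.80. Cost to patient: £2499.80. OOP to date £2499.80. Insurer: £2855 − £2499.80 = £355.20.
Claim 2 (£560): deductible met; 40% of £560 = £224. Patient pays £224; OOP now £2723.80. Plan pays £560 − £224 = £336.
Claim 3 (£13894): 40% coinsurance on £13894 = £5557.60. OOP would hit £8281.40 > £7350, so the cap limits the patient to £7350 − £2723.80 = £4626.20. Insurer: £13894 − £4626.20 = £9267.80.
Claim 4 (£5452): deductible already satisfied, so patient's share is 40% × £5452 = £2180.80. OOP would hit £9530.80 > £7350, so the cap limits the patient to £7350 − £7350 = £0. Plan pays £5452 − £0 = £5452.
Insurer total: £355.20 + £336 + £9267.80 + £5452 = £15411.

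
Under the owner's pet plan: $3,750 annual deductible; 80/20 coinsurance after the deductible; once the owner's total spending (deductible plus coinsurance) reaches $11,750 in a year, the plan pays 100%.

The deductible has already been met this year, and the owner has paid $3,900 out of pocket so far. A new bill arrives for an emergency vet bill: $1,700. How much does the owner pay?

The deductible is already satisfied, so the full bill goes to coinsurance.
Owner's 20% share of $1,700 is $340.
Cumulative spending $3,900 + $340 = $4,240 stays under the $11,750 maximum.

$340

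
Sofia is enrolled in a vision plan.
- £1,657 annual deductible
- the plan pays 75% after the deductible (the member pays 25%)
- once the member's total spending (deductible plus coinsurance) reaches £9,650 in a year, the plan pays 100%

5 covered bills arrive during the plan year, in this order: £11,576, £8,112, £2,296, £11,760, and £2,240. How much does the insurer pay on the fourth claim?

£8,848.75

Bill 1, £11,576: deductible takes £1,657, £9,919 remains; 25% of £9,919 = £2,479.75. Cost to member: £4,136.75. OOP to date £4,136.75. Plan pays £11,576 − £4,136.75 = £7,439.25.
Bill 2, £8,112: 25% coinsurance on £8,112 = £2,028. Member pays £2,028; OOP now £6,164.75. Insurer: £8,112 − £2,028 = £6,084.
Bill 3, £2,296: 25% coinsurance on £2,296 = £574. Member owes £574 (running OOP £6,738.75). Plan pays £2,296 − £574 = £1,722.
Bill 4, £11,760: deductible already satisfied, so member's share is 25% × £11,760 = £2,940. That would push OOP to £9,678.75, over the £9,650 cap, so member pays £9,650 − £6,738.75 = £2,911.25. Insurer: £11,760 − £2,911.25 = £8,848.75.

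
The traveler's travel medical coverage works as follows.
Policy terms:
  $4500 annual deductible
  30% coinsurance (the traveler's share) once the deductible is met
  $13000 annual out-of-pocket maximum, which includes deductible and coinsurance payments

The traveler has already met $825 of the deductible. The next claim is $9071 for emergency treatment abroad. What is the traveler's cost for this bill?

$5293.80

$825 of the $4500 deductible is already met, leaving $3675.
That leaves $9071 − $3675 = $5396 for coinsurance.
30% of $5396 = $1618.80 falls to the traveler.
Traveler responsibility before any cap: $3675 + $1618.80 = $5293.80.
Total out-of-pocket so far would be $825 + $5293.80 = $6118.80, below the $13000 cap — no reduction.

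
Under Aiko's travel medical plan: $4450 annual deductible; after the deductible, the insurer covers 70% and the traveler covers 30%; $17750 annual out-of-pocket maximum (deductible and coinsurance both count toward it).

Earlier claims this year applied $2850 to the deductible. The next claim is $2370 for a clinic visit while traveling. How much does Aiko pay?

$1831

Remaining deductible: $4450 − $2850 = $1600.
That leaves $2370 − $1600 = $770 for coinsurance.
Coinsurance: $770 × 30% = $231.
So the traveler owes $1600 + $231 = $1831 before any cap.
Total out-of-pocket so far would be $2850 + $1831 = $4681, below the $17750 cap — no reduction.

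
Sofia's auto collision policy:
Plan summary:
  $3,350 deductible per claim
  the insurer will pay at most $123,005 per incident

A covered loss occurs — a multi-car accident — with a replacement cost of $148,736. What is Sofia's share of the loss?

Less the $3,350 deductible: $148,736 − $3,350 = $145,386.
The $123,005 per-incident cap binds; insurer pays $123,005.
The driver bears the rest of the original loss: $148,736 − $123,005 = $25,731.

$25,731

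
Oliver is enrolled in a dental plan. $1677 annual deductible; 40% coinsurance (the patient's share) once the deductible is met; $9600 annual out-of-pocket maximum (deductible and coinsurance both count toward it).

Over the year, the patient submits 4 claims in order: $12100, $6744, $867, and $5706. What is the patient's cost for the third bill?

Claim 1 — $12100: $1677 finishes the deductible; $10423 goes to coinsurance; 40% of $10423 = $4169.20. Cost to patient: $5846.20. OOP to date $5846.20.
Claim 2 — $6744: deductible already satisfied, so patient's share is 40% × $6744 = $2697.60. Patient pays $2697.60; OOP now $8543.80.
Claim 3 — $867: deductible met; 40% of $867 = $346.80. Patient owes $346.80 (running OOP $8890.60).

$346.80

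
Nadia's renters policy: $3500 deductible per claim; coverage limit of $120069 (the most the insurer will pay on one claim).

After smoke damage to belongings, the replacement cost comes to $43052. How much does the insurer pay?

$39552

After the deductible, $43052 − $3500 = $39552 remains.
That's under the $120069 cap, so the insurer reimburses the full $39552.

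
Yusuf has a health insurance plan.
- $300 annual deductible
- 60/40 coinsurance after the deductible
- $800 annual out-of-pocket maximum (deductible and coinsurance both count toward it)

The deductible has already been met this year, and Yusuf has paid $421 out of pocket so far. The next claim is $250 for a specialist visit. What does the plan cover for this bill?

The deductible is already satisfied, so the full bill goes to coinsurance.
40% of $250 = $100 falls to the patient.
Year-to-date out-of-pocket becomes $421 + $100 = $521, still under the $800 maximum, so no cap applies.
Insurer pays the balance: $250 − $100 = $150.

$150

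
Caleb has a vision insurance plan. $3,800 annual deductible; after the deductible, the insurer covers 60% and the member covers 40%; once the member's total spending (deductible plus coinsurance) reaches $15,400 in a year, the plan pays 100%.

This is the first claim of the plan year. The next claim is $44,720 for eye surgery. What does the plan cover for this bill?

$29,320

Deductible not yet touched, so the first $3,800 of the bill goes to the deductible.
That leaves $44,720 − $3,800 = $40,920 for coinsurance.
Member's 40% share of $40,920 is $16,368.
That puts the member's cost at $3,800 + $16,368 = $20,168 before any cap.
Year-to-date out-of-pocket would reach $0 + $20,168 = $20,168, above the $15,400 maximum, so the member pays only $15,400 − $0 = $15,400.
Insurer pays the balance: $44,720 − $15,400 = $29,320.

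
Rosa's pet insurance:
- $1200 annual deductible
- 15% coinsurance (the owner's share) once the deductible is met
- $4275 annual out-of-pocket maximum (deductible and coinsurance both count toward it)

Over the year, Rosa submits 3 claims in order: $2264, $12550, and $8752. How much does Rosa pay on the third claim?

$1032.90

Bill 1, $2264: $1200 to deductible, leaving $1064; 15% of $1064 = $159.60. Cost to owner: $1359.60. OOP to date $1359.60.
Bill 2, $12550: 15% coinsurance on $12550 = $1882.50. Cost to owner: $1882.50. OOP to date $3242.10.
Bill 3, $8752: deductible met; 15% of $8752 = $1312.80. OOP would hit $4554.90 > $4275, so the cap limits the owner to $4275 − $3242.10 = $1032.90.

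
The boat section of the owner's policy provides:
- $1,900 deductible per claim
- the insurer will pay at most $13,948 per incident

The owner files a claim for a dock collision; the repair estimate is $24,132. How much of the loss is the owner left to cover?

Less the $1,900 deductible: $24,132 − $1,900 = $22,232.
$22,232 exceeds the $13,948 limit, so the insurer pays the limit: $13,948.
Out of pocket: $24,132 − $13,948 = $10,184.

$10,184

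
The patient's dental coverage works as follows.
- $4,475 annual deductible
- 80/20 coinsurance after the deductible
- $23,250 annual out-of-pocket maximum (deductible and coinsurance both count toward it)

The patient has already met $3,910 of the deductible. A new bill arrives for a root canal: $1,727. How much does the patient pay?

$797.40

Remaining deductible: $4,475 − $3,910 = $565.
That leaves $1,727 − $565 = $1,162 for coinsurance.
20% of $1,162 = $232.40 falls to the patient.
Patient responsibility before any cap: $565 + $232.40 = $797.40.
Total out-of-pocket so far would be $3,910 + $797.40 = $4,707.40, below the $23,250 cap — no reduction.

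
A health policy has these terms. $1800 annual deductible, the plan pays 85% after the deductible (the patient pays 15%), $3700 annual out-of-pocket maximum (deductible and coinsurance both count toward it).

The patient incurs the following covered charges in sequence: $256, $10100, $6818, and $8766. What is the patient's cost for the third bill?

Claim 1 ($256): fully absorbed by the deductible. Patient pays $256; OOP now $256.
Claim 2 ($10100): $1544 to deductible, leaving $8556; 15% of $8556 = $1283.40. Patient owes $2827.40 (running OOP $3083.40).
Claim 3 ($6818): deductible already satisfied, so patient's share is 15% × $6818 = $1022.70. Adding that to $3083.40 gives $4106.10, past the $3700 cap; patient pays only $3700 − $3083.40 = $616.60.

$616.60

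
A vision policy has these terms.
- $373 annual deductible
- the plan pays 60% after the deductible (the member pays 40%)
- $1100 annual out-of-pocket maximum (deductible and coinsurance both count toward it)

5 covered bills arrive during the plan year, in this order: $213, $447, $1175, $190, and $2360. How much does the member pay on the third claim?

$470

Bill 1, $213: fully absorbed by the deductible. Member pays $213; OOP now $213.
Bill 2, $447: $160 finishes the deductible; $287 goes to coinsurance; 40% of $287 = $114.80. Cost to member: $274.80. OOP to date $487.80.
Bill 3, $1175: deductible already satisfied, so member's share is 40% × $1175 = $470. Member pays $470; OOP now $957.80.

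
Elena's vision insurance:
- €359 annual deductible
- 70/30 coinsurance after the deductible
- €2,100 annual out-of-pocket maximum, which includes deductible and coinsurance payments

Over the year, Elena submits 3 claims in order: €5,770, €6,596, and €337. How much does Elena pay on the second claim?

€117.70

Bill 1, €5,770: €359 to deductible, leaving €5,411; coinsurance €5,411 × 30% = €1,623.30. Member pays €1,982.30; OOP now €1,982.30.
Bill 2, €6,596: 30% coinsurance on €6,596 = €1,978.80. That would push OOP to €3,961.10, over the €2,100 cap, so member pays €2,100 − €1,982.30 = €117.70.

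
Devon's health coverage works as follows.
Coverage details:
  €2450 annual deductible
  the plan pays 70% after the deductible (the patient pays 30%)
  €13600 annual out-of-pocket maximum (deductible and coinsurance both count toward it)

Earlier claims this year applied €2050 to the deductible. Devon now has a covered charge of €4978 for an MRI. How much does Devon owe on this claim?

€1773.40

Remaining deductible: €2450 − €2050 = €400.
That leaves €4978 − €400 = €4578 for coinsurance.
Coinsurance: €4578 × 30% = €1373.40.
Patient responsibility before any cap: €400 + €1373.40 = €1773.40.
Year-to-date out-of-pocket becomes €2050 + €1773.40 = €3823.40, still under the €13600 maximum, so no cap applies.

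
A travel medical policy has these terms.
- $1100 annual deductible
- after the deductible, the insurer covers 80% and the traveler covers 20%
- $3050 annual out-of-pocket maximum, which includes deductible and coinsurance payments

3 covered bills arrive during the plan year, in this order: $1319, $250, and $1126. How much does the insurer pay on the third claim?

#1 ($1319): $1100 finishes the deductible; $219 goes to coinsurance; 20% of $219 = $43.80. Cost to traveler: $1143.80. OOP to date $1143.80. Insurer: $1319 − $1143.80 = $175.20.
#2 ($250): 20% coinsurance on $250 = $50. Cost to traveler: $50. OOP to date $1193.80. Insurer: $250 − $50 = $200.
#3 ($1126): deductible met; 20% of $1126 = $225.20. Cost to traveler: $225.20. OOP to date $1419. Insurer: $1126 − $225.20 = $900.80.

$900.80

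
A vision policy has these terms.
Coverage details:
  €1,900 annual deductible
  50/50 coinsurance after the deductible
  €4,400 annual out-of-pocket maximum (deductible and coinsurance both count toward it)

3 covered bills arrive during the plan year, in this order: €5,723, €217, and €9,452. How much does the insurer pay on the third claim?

€8,972

Bill 1, €5,723: deductible takes €1,900, €3,823 remains; member's 50% is €1,911.50. Cost to member: €3,811.50. OOP to date €3,811.50. Plan pays €5,723 − €3,811.50 = €1,911.50.
Bill 2, €217: deductible already satisfied, so member's share is 50% × €217 = €108.50. Member owes €108.50 (running OOP €3,920). Insurer: €217 − €108.50 = €108.50.
Bill 3, €9,452: deductible met; 50% of €9,452 = €4,726. OOP would hit €8,646 > €4,400, so the cap limits the member to €4,400 − €3,920 = €480. Insurer: €9,452 − €480 = €8,972.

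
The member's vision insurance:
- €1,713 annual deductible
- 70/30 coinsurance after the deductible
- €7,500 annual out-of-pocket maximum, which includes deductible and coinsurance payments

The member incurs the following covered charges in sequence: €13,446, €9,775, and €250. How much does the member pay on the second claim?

Bill 1, €13,446: €1,713 finishes the deductible; €11,733 goes to coinsurance; coinsurance €11,733 × 30% = €3,519.90. Cost to member: €5,232.90. OOP to date €5,232.90.
Bill 2, €9,775: 30% coinsurance on €9,775 = €2,932.50. Adding that to €5,232.90 gives €8,165.40, past the €7,500 cap; member pays only €7,500 − €5,232.90 = €2,267.10.

€2,267.10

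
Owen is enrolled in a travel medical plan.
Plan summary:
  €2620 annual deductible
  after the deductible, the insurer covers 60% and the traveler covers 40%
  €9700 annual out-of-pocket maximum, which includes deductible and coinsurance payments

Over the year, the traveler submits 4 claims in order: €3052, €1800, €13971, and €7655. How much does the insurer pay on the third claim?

#1 (€3052): deductible takes €2620, €432 remains; traveler's 40% is €172.80. Cost to traveler: €2792.80. OOP to date €2792.80. Plan pays €3052 − €2792.80 = €259.20.
#2 (€1800): 40% coinsurance on €1800 = €720. Traveler pays €720; OOP now €3512.80. Insurer: €1800 − €720 = €1080.
#3 (€13971): deductible met; 40% of €13971 = €5588.40. Traveler owes €5588.40 (running OOP €9101.20). Plan pays €13971 − €5588.40 = €8382.60.

€8382.60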